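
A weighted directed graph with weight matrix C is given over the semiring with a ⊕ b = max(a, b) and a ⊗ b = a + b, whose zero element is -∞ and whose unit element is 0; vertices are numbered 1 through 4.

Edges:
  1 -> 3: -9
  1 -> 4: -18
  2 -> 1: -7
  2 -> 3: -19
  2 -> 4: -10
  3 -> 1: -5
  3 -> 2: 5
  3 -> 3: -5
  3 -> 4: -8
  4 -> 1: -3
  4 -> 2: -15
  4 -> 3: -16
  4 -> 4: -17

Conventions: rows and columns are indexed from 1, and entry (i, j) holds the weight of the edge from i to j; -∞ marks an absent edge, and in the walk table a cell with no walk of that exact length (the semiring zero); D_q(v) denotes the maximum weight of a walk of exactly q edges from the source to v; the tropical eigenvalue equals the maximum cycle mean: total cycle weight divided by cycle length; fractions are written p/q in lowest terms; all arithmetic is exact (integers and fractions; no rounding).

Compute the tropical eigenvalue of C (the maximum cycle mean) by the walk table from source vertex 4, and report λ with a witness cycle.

q=0: [-∞, -∞, -∞, 0]
q=1: [-3, -15, -16, -17]
q=2: [-20, -11, -12, -21]
q=3: [-17, -7, -17, -20]
q=4: [-14, -12, -22, -17]
Optimal cycle mean attained by: cycle 1->3->2->1, total (-9) + 5 + (-7), length 3.
Answer: λ = -11/3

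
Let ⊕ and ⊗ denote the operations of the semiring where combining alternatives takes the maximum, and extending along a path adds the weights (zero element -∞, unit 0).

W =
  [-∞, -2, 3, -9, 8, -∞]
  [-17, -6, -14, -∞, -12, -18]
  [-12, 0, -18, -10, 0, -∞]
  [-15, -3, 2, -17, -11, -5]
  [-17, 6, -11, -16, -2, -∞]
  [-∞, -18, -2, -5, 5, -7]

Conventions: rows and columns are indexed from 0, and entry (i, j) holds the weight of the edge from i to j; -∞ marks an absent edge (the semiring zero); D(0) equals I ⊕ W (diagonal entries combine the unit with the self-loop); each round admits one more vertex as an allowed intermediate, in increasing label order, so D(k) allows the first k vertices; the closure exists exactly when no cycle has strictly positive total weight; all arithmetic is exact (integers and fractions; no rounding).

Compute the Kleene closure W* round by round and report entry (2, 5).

D(0):
  [0, -2, 3, -9, 8, -∞]
  [-17, 0, -14, -∞, -12, -18]
  [-12, 0, 0, -10, 0, -∞]
  [-15, -3, 2, 0, -11, -5]
  [-17, 6, -11, -16, 0, -∞]
  [-∞, -18, -2, -5, 5, 0]
D(1):
  [0, -2, 3, -9, 8, -∞]
  [-17, 0, -14, -26, -9, -18]
  [-12, 0, 0, -10, 0, -∞]
  [-15, -3, 2, 0, -7, -5]
  [-17, 6, -11, -16, 0, -∞]
  [-∞, -18, -2, -5, 5, 0]
D(2):
  [0, -2, 3, -9, 8, -20]
  [-17, 0, -14, -26, -9, -18]
  [-12, 0, 0, -10, 0, -18]
  [-15, -3, 2, 0, -7, -5]
  [-11, 6, -8, -16, 0, -12]
  [-35, -18, -2, -5, 5, 0]
D(3):
  [0, 3, 3, -7, 8, -15]
  [-17, 0, -14, -24, -9, -18]
  [-12, 0, 0, -10, 0, -18]
  [-10, 2, 2, 0, 2, -5]
  [-11, 6, -8, -16, 0, -12]
  [-14, -2, -2, -5, 5, 0]
D(4):
  [0, 3, 3, -7, 8, -12]
  [-17, 0, -14, -24, -9, -18]
  [-12, 0, 0, -10, 0, -15]
  [-10, 2, 2, 0, 2, -5]
  [-11, 6, -8, -16, 0, -12]
  [-14, -2, -2, -5, 5, 0]
D(5):
  [0, 14, 3, -7, 8, -4]
  [-17, 0, -14, -24, -9, -18]
  [-11, 6, 0, -10, 0, -12]
  [-9, 8, 2, 0, 2, -5]
  [-11, 6, -8, -16, 0, -12]
  [-6, 11, -2, -5, 5, 0]
D(6):
  [0, 14, 3, -7, 8, -4]
  [-17, 0, -14, -23, -9, -18]
  [-11, 6, 0, -10, 0, -12]
  [-9, 8, 2, 0, 2, -5]
  [-11, 6, -8, -16, 0, -12]
  [-6, 11, -2, -5, 5, 0]
Answer: W*[2][5] = -12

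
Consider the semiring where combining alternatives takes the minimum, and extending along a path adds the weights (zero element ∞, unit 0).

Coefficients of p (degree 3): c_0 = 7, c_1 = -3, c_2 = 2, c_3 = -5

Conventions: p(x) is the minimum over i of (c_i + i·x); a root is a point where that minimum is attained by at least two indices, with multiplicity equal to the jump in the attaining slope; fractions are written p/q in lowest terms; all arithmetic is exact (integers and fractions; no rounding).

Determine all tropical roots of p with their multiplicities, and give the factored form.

hull edge (i=0, c=7) to (i=1, c=-3): slope -10, span 1
hull edge (i=1, c=-3) to (i=3, c=-5): slope -1, span 2
Factored form: p(x) = -5 ⊗ (x ⊕ 1) ⊗ (x ⊕ 1) ⊗ (x ⊕ 10)
Answer: roots = 1 (mult 2), 10 (mult 1)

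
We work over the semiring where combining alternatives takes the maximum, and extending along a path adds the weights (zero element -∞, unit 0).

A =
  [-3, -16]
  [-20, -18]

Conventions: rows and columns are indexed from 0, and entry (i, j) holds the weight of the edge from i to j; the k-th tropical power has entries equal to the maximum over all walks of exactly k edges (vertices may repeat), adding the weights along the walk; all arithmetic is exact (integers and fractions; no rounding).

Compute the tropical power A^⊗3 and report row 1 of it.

A^⊗2:
  [-6, -19]
  [-23, -36]
A^⊗3:
  [-9, -22]
  [-26, -39]
Answer: row 1 of A^⊗3 = [-26, -39]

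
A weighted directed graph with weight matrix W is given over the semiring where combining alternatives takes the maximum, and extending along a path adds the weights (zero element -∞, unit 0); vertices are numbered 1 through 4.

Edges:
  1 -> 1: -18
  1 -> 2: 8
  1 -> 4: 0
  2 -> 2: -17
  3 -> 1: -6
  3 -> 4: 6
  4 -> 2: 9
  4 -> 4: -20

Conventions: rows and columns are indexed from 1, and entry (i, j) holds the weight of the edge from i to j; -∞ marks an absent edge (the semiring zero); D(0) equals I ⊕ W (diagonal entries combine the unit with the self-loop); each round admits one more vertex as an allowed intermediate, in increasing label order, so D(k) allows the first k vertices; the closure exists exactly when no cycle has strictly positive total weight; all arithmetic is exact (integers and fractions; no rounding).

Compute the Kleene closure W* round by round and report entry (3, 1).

D(0):
  [0, 8, -∞, 0]
  [-∞, 0, -∞, -∞]
  [-6, -∞, 0, 6]
  [-∞, 9, -∞, 0]
D(1):
  [0, 8, -∞, 0]
  [-∞, 0, -∞, -∞]
  [-6, 2, 0, 6]
  [-∞, 9, -∞, 0]
D(2):
  [0, 8, -∞, 0]
  [-∞, 0, -∞, -∞]
  [-6, 2, 0, 6]
  [-∞, 9, -∞, 0]
D(3):
  [0, 8, -∞, 0]
  [-∞, 0, -∞, -∞]
  [-6, 2, 0, 6]
  [-∞, 9, -∞, 0]
D(4):
  [0, 9, -∞, 0]
  [-∞, 0, -∞, -∞]
  [-6, 15, 0, 6]
  [-∞, 9, -∞, 0]
Answer: W*[3][1] = -6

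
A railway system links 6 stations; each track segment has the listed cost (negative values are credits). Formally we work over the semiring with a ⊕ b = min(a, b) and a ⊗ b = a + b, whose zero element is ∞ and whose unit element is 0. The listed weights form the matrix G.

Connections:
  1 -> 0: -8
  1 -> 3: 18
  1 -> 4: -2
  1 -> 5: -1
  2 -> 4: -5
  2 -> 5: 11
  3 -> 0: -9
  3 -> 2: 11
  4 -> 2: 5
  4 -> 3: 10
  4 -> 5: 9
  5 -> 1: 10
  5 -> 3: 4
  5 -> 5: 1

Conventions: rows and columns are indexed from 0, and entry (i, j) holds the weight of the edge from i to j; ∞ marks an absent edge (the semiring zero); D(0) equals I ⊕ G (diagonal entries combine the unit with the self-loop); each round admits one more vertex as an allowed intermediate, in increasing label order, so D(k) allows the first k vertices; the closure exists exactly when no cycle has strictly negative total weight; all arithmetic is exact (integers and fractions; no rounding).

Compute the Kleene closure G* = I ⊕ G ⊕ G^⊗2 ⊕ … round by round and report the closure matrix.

D(0):
  [0, ∞, ∞, ∞, ∞, ∞]
  [-8, 0, ∞, 18, -2, -1]
  [∞, ∞, 0, ∞, -5, 11]
  [-9, ∞, 11, 0, ∞, ∞]
  [∞, ∞, 5, 10, 0, 9]
  [∞, 10, ∞, 4, ∞, 0]
D(1):
  [0, ∞, ∞, ∞, ∞, ∞]
  [-8, 0, ∞, 18, -2, -1]
  [∞, ∞, 0, ∞, -5, 11]
  [-9, ∞, 11, 0, ∞, ∞]
  [∞, ∞, 5, 10, 0, 9]
  [∞, 10, ∞, 4, ∞, 0]
D(2):
  [0, ∞, ∞, ∞, ∞, ∞]
  [-8, 0, ∞, 18, -2, -1]
  [∞, ∞, 0, ∞, -5, 11]
  [-9, ∞, 11, 0, ∞, ∞]
  [∞, ∞, 5, 10, 0, 9]
  [2, 10, ∞, 4, 8, 0]
D(3):
  [0, ∞, ∞, ∞, ∞, ∞]
  [-8, 0, ∞, 18, -2, -1]
  [∞, ∞, 0, ∞, -5, 11]
  [-9, ∞, 11, 0, 6, 22]
  [∞, ∞, 5, 10, 0, 9]
  [2, 10, ∞, 4, 8, 0]
D(4):
  [0, ∞, ∞, ∞, ∞, ∞]
  [-8, 0, 29, 18, -2, -1]
  [∞, ∞, 0, ∞, -5, 11]
  [-9, ∞, 11, 0, 6, 22]
  [1, ∞, 5, 10, 0, 9]
  [-5, 10, 15, 4, 8, 0]
D(5):
  [0, ∞, ∞, ∞, ∞, ∞]
  [-8, 0, 3, 8, -2, -1]
  [-4, ∞, 0, 5, -5, 4]
  [-9, ∞, 11, 0, 6, 15]
  [1, ∞, 5, 10, 0, 9]
  [-5, 10, 13, 4, 8, 0]
D(6):
  [0, ∞, ∞, ∞, ∞, ∞]
  [-8, 0, 3, 3, -2, -1]
  [-4, 14, 0, 5, -5, 4]
  [-9, 25, 11, 0, 6, 15]
  [1, 19, 5, 10, 0, 9]
  [-5, 10, 13, 4, 8, 0]
Answer: G* = [[0, ∞, ∞, ∞, ∞, ∞], [-8, 0, 3, 3, -2, -1], [-4, 14, 0, 5, -5, 4], [-9, 25, 11, 0, 6, 15], [1, 19, 5, 10, 0, 9], [-5, 10, 13, 4, 8, 0]]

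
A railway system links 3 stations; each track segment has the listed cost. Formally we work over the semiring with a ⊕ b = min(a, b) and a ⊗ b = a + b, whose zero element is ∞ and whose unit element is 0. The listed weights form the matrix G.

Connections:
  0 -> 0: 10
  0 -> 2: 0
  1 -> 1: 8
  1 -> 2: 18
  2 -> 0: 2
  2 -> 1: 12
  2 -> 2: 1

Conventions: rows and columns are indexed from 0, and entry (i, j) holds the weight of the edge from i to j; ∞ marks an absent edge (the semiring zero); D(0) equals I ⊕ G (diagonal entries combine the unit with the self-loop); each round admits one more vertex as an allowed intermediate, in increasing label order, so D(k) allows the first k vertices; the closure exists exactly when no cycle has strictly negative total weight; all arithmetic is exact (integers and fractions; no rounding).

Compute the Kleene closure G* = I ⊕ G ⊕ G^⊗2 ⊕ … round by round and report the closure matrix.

D(0):
  [0, ∞, 0]
  [∞, 0, 18]
  [2, 12, 0]
D(1):
  [0, ∞, 0]
  [∞, 0, 18]
  [2, 12, 0]
D(2):
  [0, ∞, 0]
  [∞, 0, 18]
  [2, 12, 0]
D(3):
  [0, 12, 0]
  [20, 0, 18]
  [2, 12, 0]
Answer: G* = [[0, 12, 0], [20, 0, 18], [2, 12, 0]]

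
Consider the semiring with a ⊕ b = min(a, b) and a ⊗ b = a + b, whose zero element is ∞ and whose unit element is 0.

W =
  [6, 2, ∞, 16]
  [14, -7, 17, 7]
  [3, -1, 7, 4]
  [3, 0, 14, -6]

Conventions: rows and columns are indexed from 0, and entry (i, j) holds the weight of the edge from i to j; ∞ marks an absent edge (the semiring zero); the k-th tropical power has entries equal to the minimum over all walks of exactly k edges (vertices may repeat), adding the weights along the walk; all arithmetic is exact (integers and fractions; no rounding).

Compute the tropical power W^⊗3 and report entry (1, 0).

W^⊗2:
  [12, -5, 19, 9]
  [7, -14, 10, 0]
  [7, -8, 14, -2]
  [-3, -7, 8, -12]
W^⊗3:
  [9, -12, 12, 2]
  [0, -21, 3, -7]
  [1, -15, 9, -8]
  [-9, -14, 2, -18]
Key observation: the optimum is the walk 1->1->1->0, with weight (-7) + (-7) + 14 = 0.
Optimal value attained by: walk 1->1->1->0.
Answer: (W^⊗3)[1][0] = 0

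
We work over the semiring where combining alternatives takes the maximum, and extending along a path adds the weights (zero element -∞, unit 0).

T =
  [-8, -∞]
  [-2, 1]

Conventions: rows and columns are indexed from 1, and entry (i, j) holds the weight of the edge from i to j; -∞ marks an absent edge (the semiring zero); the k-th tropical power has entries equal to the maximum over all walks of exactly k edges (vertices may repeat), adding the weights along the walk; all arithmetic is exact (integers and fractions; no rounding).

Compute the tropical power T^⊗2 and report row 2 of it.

T^⊗2:
  [-16, -∞]
  [-1, 2]
Answer: row 2 of T^⊗2 = [-1, 2]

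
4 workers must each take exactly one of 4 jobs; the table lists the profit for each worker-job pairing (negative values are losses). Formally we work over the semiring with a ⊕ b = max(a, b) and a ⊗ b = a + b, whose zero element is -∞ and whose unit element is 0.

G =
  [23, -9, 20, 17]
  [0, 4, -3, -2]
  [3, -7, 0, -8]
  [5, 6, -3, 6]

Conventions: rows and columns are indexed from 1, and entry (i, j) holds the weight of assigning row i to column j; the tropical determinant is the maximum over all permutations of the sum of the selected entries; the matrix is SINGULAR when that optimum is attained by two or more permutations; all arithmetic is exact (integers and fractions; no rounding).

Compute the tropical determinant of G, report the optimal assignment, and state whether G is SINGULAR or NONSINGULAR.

σ = (1, 2, 3, 4): 23 + 4 + 0 + 6 = 33
σ = (1, 2, 4, 3): 23 + 4 + (-8) + (-3) = 16
σ = (1, 3, 2, 4): 23 + (-3) + (-7) + 6 = 19
σ = (1, 3, 4, 2): 23 + (-3) + (-8) + 6 = 18
σ = (1, 4, 2, 3): 23 + (-2) + (-7) + (-3) = 11
σ = (1, 4, 3, 2): 23 + (-2) + 0 + 6 = 27
σ = (2, 1, 3, 4): (-9) + 0 + 0 + 6 = -3
σ = (2, 1, 4, 3): (-9) + 0 + (-8) + (-3) = -20
σ = (2, 3, 1, 4): (-9) + (-3) + 3 + 6 = -3
σ = (2, 3, 4, 1): (-9) + (-3) + (-8) + 5 = -15
σ = (2, 4, 1, 3): (-9) + (-2) + 3 + (-3) = -11
σ = (2, 4, 3, 1): (-9) + (-2) + 0 + 5 = -6
σ = (3, 1, 2, 4): 20 + 0 + (-7) + 6 = 19
σ = (3, 1, 4, 2): 20 + 0 + (-8) + 6 = 18
σ = (3, 2, 1, 4): 20 + 4 + 3 + 6 = 33
σ = (3, 2, 4, 1): 20 + 4 + (-8) + 5 = 21
σ = (3, 4, 1, 2): 20 + (-2) + 3 + 6 = 27
σ = (3, 4, 2, 1): 20 + (-2) + (-7) + 5 = 16
σ = (4, 1, 2, 3): 17 + 0 + (-7) + (-3) = 7
σ = (4, 1, 3, 2): 17 + 0 + 0 + 6 = 23
σ = (4, 2, 1, 3): 17 + 4 + 3 + (-3) = 21
σ = (4, 2, 3, 1): 17 + 4 + 0 + 5 = 26
σ = (4, 3, 1, 2): 17 + (-3) + 3 + 6 = 23
σ = (4, 3, 2, 1): 17 + (-3) + (-7) + 5 = 12
Optimal value attained by: σ = (1, 2, 3, 4).
Answer: det⊕(G) = 33; verdict: SINGULAR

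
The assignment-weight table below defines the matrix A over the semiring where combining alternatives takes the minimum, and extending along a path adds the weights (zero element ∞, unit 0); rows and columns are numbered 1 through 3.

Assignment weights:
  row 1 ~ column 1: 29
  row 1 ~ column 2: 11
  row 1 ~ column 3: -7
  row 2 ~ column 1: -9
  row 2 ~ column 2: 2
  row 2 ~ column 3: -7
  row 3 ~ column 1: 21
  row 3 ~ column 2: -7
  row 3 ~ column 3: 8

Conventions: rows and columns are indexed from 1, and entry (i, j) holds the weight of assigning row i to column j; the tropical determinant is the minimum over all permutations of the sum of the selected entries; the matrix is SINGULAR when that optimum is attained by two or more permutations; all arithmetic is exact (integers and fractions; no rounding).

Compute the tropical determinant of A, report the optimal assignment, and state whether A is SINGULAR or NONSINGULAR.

σ = (1, 2, 3): 29 + 2 + 8 = 39
σ = (1, 3, 2): 29 + (-7) + (-7) = 15
σ = (2, 1, 3): 11 + (-9) + 8 = 10
σ = (2, 3, 1): 11 + (-7) + 21 = 25
σ = (3, 1, 2): (-7) + (-9) + (-7) = -23
σ = (3, 2, 1): (-7) + 2 + 21 = 16
Optimal value attained by: σ = (3, 1, 2).
Answer: det⊕(A) = -23; verdict: NONSINGULAR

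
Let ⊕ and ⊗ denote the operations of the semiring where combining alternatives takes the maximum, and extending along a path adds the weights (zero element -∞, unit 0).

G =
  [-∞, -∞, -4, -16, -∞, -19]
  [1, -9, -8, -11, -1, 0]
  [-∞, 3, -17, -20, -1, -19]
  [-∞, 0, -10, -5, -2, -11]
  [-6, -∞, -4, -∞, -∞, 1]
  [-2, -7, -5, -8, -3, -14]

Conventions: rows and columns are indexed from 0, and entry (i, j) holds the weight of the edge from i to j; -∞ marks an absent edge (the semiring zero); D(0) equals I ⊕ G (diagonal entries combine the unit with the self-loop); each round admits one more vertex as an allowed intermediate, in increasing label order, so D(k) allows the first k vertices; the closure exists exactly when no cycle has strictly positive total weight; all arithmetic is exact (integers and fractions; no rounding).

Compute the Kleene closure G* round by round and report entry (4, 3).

D(0):
  [0, -∞, -4, -16, -∞, -19]
  [1, 0, -8, -11, -1, 0]
  [-∞, 3, 0, -20, -1, -19]
  [-∞, 0, -10, 0, -2, -11]
  [-6, -∞, -4, -∞, 0, 1]
  [-2, -7, -5, -8, -3, 0]
D(1):
  [0, -∞, -4, -16, -∞, -19]
  [1, 0, -3, -11, -1, 0]
  [-∞, 3, 0, -20, -1, -19]
  [-∞, 0, -10, 0, -2, -11]
  [-6, -∞, -4, -22, 0, 1]
  [-2, -7, -5, -8, -3, 0]
D(2):
  [0, -∞, -4, -16, -∞, -19]
  [1, 0, -3, -11, -1, 0]
  [4, 3, 0, -8, 2, 3]
  [1, 0, -3, 0, -1, 0]
  [-6, -∞, -4, -22, 0, 1]
  [-2, -7, -5, -8, -3, 0]
D(3):
  [0, -1, -4, -12, -2, -1]
  [1, 0, -3, -11, -1, 0]
  [4, 3, 0, -8, 2, 3]
  [1, 0, -3, 0, -1, 0]
  [0, -1, -4, -12, 0, 1]
  [-1, -2, -5, -8, -3, 0]
D(4):
  [0, -1, -4, -12, -2, -1]
  [1, 0, -3, -11, -1, 0]
  [4, 3, 0, -8, 2, 3]
  [1, 0, -3, 0, -1, 0]
  [0, -1, -4, -12, 0, 1]
  [-1, -2, -5, -8, -3, 0]
D(5):
  [0, -1, -4, -12, -2, -1]
  [1, 0, -3, -11, -1, 0]
  [4, 3, 0, -8, 2, 3]
  [1, 0, -3, 0, -1, 0]
  [0, -1, -4, -12, 0, 1]
  [-1, -2, -5, -8, -3, 0]
D(6):
  [0, -1, -4, -9, -2, -1]
  [1, 0, -3, -8, -1, 0]
  [4, 3, 0, -5, 2, 3]
  [1, 0, -3, 0, -1, 0]
  [0, -1, -4, -7, 0, 1]
  [-1, -2, -5, -8, -3, 0]
Answer: G*[4][3] = -7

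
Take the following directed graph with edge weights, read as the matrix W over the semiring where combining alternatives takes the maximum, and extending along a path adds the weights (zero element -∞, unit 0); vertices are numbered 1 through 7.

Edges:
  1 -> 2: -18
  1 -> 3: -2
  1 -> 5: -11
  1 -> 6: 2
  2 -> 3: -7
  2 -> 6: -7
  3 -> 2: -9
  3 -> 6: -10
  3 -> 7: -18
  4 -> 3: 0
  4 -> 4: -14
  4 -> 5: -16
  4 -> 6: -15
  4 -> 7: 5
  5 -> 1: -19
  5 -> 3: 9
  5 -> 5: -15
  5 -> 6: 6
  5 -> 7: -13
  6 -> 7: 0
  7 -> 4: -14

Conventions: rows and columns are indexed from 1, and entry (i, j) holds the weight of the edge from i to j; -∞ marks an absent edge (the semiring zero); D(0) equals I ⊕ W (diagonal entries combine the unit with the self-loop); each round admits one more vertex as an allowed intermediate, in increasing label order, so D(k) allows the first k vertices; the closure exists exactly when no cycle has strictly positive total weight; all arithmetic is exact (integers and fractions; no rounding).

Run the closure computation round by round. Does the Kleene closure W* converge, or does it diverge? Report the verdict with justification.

D(0):
  [0, -18, -2, -∞, -11, 2, -∞]
  [-∞, 0, -7, -∞, -∞, -7, -∞]
  [-∞, -9, 0, -∞, -∞, -10, -18]
  [-∞, -∞, 0, 0, -16, -15, 5]
  [-19, -∞, 9, -∞, 0, 6, -13]
  [-∞, -∞, -∞, -∞, -∞, 0, 0]
  [-∞, -∞, -∞, -14, -∞, -∞, 0]
D(1):
  [0, -18, -2, -∞, -11, 2, -∞]
  [-∞, 0, -7, -∞, -∞, -7, -∞]
  [-∞, -9, 0, -∞, -∞, -10, -18]
  [-∞, -∞, 0, 0, -16, -15, 5]
  [-19, -37, 9, -∞, 0, 6, -13]
  [-∞, -∞, -∞, -∞, -∞, 0, 0]
  [-∞, -∞, -∞, -14, -∞, -∞, 0]
D(2):
  [0, -18, -2, -∞, -11, 2, -∞]
  [-∞, 0, -7, -∞, -∞, -7, -∞]
  [-∞, -9, 0, -∞, -∞, -10, -18]
  [-∞, -∞, 0, 0, -16, -15, 5]
  [-19, -37, 9, -∞, 0, 6, -13]
  [-∞, -∞, -∞, -∞, -∞, 0, 0]
  [-∞, -∞, -∞, -14, -∞, -∞, 0]
D(3):
  [0, -11, -2, -∞, -11, 2, -20]
  [-∞, 0, -7, -∞, -∞, -7, -25]
  [-∞, -9, 0, -∞, -∞, -10, -18]
  [-∞, -9, 0, 0, -16, -10, 5]
  [-19, 0, 9, -∞, 0, 6, -9]
  [-∞, -∞, -∞, -∞, -∞, 0, 0]
  [-∞, -∞, -∞, -14, -∞, -∞, 0]
D(4):
  [0, -11, -2, -∞, -11, 2, -20]
  [-∞, 0, -7, -∞, -∞, -7, -25]
  [-∞, -9, 0, -∞, -∞, -10, -18]
  [-∞, -9, 0, 0, -16, -10, 5]
  [-19, 0, 9, -∞, 0, 6, -9]
  [-∞, -∞, -∞, -∞, -∞, 0, 0]
  [-∞, -23, -14, -14, -30, -24, 0]
D(5):
  [0, -11, -2, -∞, -11, 2, -20]
  [-∞, 0, -7, -∞, -∞, -7, -25]
  [-∞, -9, 0, -∞, -∞, -10, -18]
  [-35, -9, 0, 0, -16, -10, 5]
  [-19, 0, 9, -∞, 0, 6, -9]
  [-∞, -∞, -∞, -∞, -∞, 0, 0]
  [-49, -23, -14, -14, -30, -24, 0]
D(6):
  [0, -11, -2, -∞, -11, 2, 2]
  [-∞, 0, -7, -∞, -∞, -7, -7]
  [-∞, -9, 0, -∞, -∞, -10, -10]
  [-35, -9, 0, 0, -16, -10, 5]
  [-19, 0, 9, -∞, 0, 6, 6]
  [-∞, -∞, -∞, -∞, -∞, 0, 0]
  [-49, -23, -14, -14, -30, -24, 0]
D(7):
  [0, -11, -2, -12, -11, 2, 2]
  [-56, 0, -7, -21, -37, -7, -7]
  [-59, -9, 0, -24, -40, -10, -10]
  [-35, -9, 0, 0, -16, -10, 5]
  [-19, 0, 9, -8, 0, 6, 6]
  [-49, -23, -14, -14, -30, 0, 0]
  [-49, -23, -14, -14, -30, -24, 0]
Key observation: every diagonal entry stays at the unit through all rounds, so no improving cycle exists.
Answer: CONVERGES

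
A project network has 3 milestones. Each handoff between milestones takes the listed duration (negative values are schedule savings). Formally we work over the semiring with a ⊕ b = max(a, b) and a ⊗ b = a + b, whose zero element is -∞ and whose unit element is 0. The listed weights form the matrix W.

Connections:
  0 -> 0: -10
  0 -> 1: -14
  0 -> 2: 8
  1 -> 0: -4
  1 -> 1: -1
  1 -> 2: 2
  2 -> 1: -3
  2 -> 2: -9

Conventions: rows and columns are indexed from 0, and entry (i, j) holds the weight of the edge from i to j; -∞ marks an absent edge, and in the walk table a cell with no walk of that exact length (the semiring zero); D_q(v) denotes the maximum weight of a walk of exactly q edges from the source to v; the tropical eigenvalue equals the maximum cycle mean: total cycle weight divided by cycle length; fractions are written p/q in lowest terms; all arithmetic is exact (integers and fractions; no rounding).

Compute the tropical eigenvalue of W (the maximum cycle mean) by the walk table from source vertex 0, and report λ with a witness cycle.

q=0: [0, -∞, -∞]
q=1: [-10, -14, 8]
q=2: [-18, 5, -1]
q=3: [1, 4, 7]
Optimal cycle mean attained by: cycle 0->2->1->0, total 8 + (-3) + (-4), length 3.
Answer: λ = 1/3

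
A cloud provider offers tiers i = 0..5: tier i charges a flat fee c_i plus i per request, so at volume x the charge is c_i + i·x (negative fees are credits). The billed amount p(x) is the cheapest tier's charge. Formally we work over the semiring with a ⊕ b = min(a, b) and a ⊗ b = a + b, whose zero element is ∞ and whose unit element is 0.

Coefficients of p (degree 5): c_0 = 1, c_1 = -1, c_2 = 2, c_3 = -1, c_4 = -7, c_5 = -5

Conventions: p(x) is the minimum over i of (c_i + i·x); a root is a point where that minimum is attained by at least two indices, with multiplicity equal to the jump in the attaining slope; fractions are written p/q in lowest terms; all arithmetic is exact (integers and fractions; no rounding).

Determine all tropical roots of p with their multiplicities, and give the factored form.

hull edge (i=0, c=1) to (i=4, c=-7): slope -2, span 4
hull edge (i=4, c=-7) to (i=5, c=-5): slope 2, span 1
Factored form: p(x) = -5 ⊗ (x ⊕ (-2)) ⊗ (x ⊕ 2) ⊗ (x ⊕ 2) ⊗ (x ⊕ 2) ⊗ (x ⊕ 2)
Answer: roots = -2 (mult 1), 2 (mult 4)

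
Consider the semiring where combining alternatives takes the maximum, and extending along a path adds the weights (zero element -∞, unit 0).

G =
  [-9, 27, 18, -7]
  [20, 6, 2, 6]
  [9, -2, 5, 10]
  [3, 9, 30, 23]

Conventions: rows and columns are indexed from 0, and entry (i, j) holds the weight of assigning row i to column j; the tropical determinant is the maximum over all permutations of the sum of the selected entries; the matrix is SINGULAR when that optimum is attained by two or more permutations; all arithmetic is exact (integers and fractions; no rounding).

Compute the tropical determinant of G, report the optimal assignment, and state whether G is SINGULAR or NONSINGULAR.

σ = (0, 1, 2, 3): (-9) + 6 + 5 + 23 = 25
σ = (0, 1, 3, 2): (-9) + 6 + 10 + 30 = 37
σ = (0, 2, 1, 3): (-9) + 2 + (-2) + 23 = 14
σ = (0, 2, 3, 1): (-9) + 2 + 10 + 9 = 12
σ = (0, 3, 1, 2): (-9) + 6 + (-2) + 30 = 25
σ = (0, 3, 2, 1): (-9) + 6 + 5 + 9 = 11
σ = (1, 0, 2, 3): 27 + 20 + 5 + 23 = 75
σ = (1, 0, 3, 2): 27 + 20 + 10 + 30 = 87
σ = (1, 2, 0, 3): 27 + 2 + 9 + 23 = 61
σ = (1, 2, 3, 0): 27 + 2 + 10 + 3 = 42
σ = (1, 3, 0, 2): 27 + 6 + 9 + 30 = 72
σ = (1, 3, 2, 0): 27 + 6 + 5 + 3 = 41
σ = (2, 0, 1, 3): 18 + 20 + (-2) + 23 = 59
σ = (2, 0, 3, 1): 18 + 20 + 10 + 9 = 57
σ = (2, 1, 0, 3): 18 + 6 + 9 + 23 = 56
σ = (2, 1, 3, 0): 18 + 6 + 10 + 3 = 37
σ = (2, 3, 0, 1): 18 + 6 + 9 + 9 = 42
σ = (2, 3, 1, 0): 18 + 6 + (-2) + 3 = 25
σ = (3, 0, 1, 2): (-7) + 20 + (-2) + 30 = 41
σ = (3, 0, 2, 1): (-7) + 20 + 5 + 9 = 27
σ = (3, 1, 0, 2): (-7) + 6 + 9 + 30 = 38
σ = (3, 1, 2, 0): (-7) + 6 + 5 + 3 = 7
σ = (3, 2, 0, 1): (-7) + 2 + 9 + 9 = 13
σ = (3, 2, 1, 0): (-7) + 2 + (-2) + 3 = -4
Optimal value attained by: σ = (1, 0, 3, 2).
Answer: det⊕(G) = 87; verdict: NONSINGULAR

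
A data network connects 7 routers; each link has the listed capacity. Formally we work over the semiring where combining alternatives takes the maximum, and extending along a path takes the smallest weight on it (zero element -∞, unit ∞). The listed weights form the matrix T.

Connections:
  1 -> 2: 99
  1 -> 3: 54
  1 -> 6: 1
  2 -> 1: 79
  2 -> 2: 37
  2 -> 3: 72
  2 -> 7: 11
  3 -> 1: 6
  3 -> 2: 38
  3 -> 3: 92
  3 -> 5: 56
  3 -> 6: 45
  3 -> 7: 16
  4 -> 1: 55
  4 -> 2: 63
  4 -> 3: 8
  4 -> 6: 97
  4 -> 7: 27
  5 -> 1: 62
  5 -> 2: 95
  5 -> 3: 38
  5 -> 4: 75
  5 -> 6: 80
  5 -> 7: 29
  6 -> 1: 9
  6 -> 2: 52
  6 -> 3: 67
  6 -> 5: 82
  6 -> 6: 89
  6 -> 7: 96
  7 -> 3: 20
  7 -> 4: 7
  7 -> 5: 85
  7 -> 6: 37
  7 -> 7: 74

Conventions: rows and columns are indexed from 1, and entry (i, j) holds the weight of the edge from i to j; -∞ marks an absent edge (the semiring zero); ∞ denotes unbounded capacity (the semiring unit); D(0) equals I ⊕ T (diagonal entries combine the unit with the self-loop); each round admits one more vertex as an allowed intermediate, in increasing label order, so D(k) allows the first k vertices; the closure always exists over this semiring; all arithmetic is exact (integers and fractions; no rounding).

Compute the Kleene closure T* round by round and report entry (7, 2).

D(0):
  [∞, 99, 54, -∞, -∞, 1, -∞]
  [79, ∞, 72, -∞, -∞, -∞, 11]
  [6, 38, ∞, -∞, 56, 45, 16]
  [55, 63, 8, ∞, -∞, 97, 27]
  [62, 95, 38, 75, ∞, 80, 29]
  [9, 52, 67, -∞, 82, ∞, 96]
  [-∞, -∞, 20, 7, 85, 37, ∞]
D(1):
  [∞, 99, 54, -∞, -∞, 1, -∞]
  [79, ∞, 72, -∞, -∞, 1, 11]
  [6, 38, ∞, -∞, 56, 45, 16]
  [55, 63, 54, ∞, -∞, 97, 27]
  [62, 95, 54, 75, ∞, 80, 29]
  [9, 52, 67, -∞, 82, ∞, 96]
  [-∞, -∞, 20, 7, 85, 37, ∞]
D(2):
  [∞, 99, 72, -∞, -∞, 1, 11]
  [79, ∞, 72, -∞, -∞, 1, 11]
  [38, 38, ∞, -∞, 56, 45, 16]
  [63, 63, 63, ∞, -∞, 97, 27]
  [79, 95, 72, 75, ∞, 80, 29]
  [52, 52, 67, -∞, 82, ∞, 96]
  [-∞, -∞, 20, 7, 85, 37, ∞]
D(3):
  [∞, 99, 72, -∞, 56, 45, 16]
  [79, ∞, 72, -∞, 56, 45, 16]
  [38, 38, ∞, -∞, 56, 45, 16]
  [63, 63, 63, ∞, 56, 97, 27]
  [79, 95, 72, 75, ∞, 80, 29]
  [52, 52, 67, -∞, 82, ∞, 96]
  [20, 20, 20, 7, 85, 37, ∞]
D(4):
  [∞, 99, 72, -∞, 56, 45, 16]
  [79, ∞, 72, -∞, 56, 45, 16]
  [38, 38, ∞, -∞, 56, 45, 16]
  [63, 63, 63, ∞, 56, 97, 27]
  [79, 95, 72, 75, ∞, 80, 29]
  [52, 52, 67, -∞, 82, ∞, 96]
  [20, 20, 20, 7, 85, 37, ∞]
D(5):
  [∞, 99, 72, 56, 56, 56, 29]
  [79, ∞, 72, 56, 56, 56, 29]
  [56, 56, ∞, 56, 56, 56, 29]
  [63, 63, 63, ∞, 56, 97, 29]
  [79, 95, 72, 75, ∞, 80, 29]
  [79, 82, 72, 75, 82, ∞, 96]
  [79, 85, 72, 75, 85, 80, ∞]
D(6):
  [∞, 99, 72, 56, 56, 56, 56]
  [79, ∞, 72, 56, 56, 56, 56]
  [56, 56, ∞, 56, 56, 56, 56]
  [79, 82, 72, ∞, 82, 97, 96]
  [79, 95, 72, 75, ∞, 80, 80]
  [79, 82, 72, 75, 82, ∞, 96]
  [79, 85, 72, 75, 85, 80, ∞]
D(7):
  [∞, 99, 72, 56, 56, 56, 56]
  [79, ∞, 72, 56, 56, 56, 56]
  [56, 56, ∞, 56, 56, 56, 56]
  [79, 85, 72, ∞, 85, 97, 96]
  [79, 95, 72, 75, ∞, 80, 80]
  [79, 85, 72, 75, 85, ∞, 96]
  [79, 85, 72, 75, 85, 80, ∞]
Answer: T*[7][2] = 85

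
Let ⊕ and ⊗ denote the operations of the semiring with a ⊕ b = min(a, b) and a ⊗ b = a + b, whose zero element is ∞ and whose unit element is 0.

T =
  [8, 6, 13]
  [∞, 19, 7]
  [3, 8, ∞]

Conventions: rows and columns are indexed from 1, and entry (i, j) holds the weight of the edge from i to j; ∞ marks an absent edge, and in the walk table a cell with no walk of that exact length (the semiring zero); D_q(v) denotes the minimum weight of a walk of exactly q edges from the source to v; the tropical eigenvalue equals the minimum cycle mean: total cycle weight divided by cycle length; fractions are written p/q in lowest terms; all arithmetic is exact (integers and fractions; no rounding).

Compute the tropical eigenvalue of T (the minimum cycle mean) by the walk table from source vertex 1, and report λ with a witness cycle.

q=0: [0, ∞, ∞]
q=1: [8, 6, 13]
q=2: [16, 14, 13]
q=3: [16, 21, 21]
Optimal cycle mean attained by: cycle 1->2->3->1, total 6 + 7 + 3, length 3.
Answer: λ = 16/3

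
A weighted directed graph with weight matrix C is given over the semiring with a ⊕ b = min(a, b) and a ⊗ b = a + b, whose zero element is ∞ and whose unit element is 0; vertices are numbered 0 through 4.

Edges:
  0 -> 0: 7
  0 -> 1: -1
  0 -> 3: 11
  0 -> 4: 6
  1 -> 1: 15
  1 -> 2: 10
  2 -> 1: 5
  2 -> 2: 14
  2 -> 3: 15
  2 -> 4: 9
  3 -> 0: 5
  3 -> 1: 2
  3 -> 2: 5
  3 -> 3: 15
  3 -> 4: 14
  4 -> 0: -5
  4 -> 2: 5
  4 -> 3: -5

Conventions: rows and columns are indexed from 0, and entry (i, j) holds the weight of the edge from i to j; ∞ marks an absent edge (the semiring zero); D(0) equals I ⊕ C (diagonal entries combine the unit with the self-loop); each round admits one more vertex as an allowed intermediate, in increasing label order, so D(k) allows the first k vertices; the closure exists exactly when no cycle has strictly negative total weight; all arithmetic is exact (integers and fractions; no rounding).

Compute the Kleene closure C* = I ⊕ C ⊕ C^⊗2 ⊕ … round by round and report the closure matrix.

D(0):
  [0, -1, ∞, 11, 6]
  [∞, 0, 10, ∞, ∞]
  [∞, 5, 0, 15, 9]
  [5, 2, 5, 0, 14]
  [-5, ∞, 5, -5, 0]
D(1):
  [0, -1, ∞, 11, 6]
  [∞, 0, 10, ∞, ∞]
  [∞, 5, 0, 15, 9]
  [5, 2, 5, 0, 11]
  [-5, -6, 5, -5, 0]
D(2):
  [0, -1, 9, 11, 6]
  [∞, 0, 10, ∞, ∞]
  [∞, 5, 0, 15, 9]
  [5, 2, 5, 0, 11]
  [-5, -6, 4, -5, 0]
D(3):
  [0, -1, 9, 11, 6]
  [∞, 0, 10, 25, 19]
  [∞, 5, 0, 15, 9]
  [5, 2, 5, 0, 11]
  [-5, -6, 4, -5, 0]
D(4):
  [0, -1, 9, 11, 6]
  [30, 0, 10, 25, 19]
  [20, 5, 0, 15, 9]
  [5, 2, 5, 0, 11]
  [-5, -6, 0, -5, 0]
D(5):
  [0, -1, 6, 1, 6]
  [14, 0, 10, 14, 19]
  [4, 3, 0, 4, 9]
  [5, 2, 5, 0, 11]
  [-5, -6, 0, -5, 0]
Answer: C* = [[0, -1, 6, 1, 6], [14, 0, 10, 14, 19], [4, 3, 0, 4, 9], [5, 2, 5, 0, 11], [-5, -6, 0, -5, 0]]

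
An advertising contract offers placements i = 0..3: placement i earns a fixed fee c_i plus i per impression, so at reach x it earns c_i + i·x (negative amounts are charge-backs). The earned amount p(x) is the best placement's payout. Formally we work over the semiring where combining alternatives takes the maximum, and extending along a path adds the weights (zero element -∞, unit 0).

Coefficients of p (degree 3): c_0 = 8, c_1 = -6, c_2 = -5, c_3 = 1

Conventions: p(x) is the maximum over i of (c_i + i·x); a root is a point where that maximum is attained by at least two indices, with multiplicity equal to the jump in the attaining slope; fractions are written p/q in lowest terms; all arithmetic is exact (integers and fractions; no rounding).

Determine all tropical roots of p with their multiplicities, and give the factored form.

hull edge (i=0, c=8) to (i=3, c=1): slope -7/3, span 3
Factored form: p(x) = 1 ⊗ (x ⊕ 7/3) ⊗ (x ⊕ 7/3) ⊗ (x ⊕ 7/3)
Answer: roots = 7/3 (mult 3)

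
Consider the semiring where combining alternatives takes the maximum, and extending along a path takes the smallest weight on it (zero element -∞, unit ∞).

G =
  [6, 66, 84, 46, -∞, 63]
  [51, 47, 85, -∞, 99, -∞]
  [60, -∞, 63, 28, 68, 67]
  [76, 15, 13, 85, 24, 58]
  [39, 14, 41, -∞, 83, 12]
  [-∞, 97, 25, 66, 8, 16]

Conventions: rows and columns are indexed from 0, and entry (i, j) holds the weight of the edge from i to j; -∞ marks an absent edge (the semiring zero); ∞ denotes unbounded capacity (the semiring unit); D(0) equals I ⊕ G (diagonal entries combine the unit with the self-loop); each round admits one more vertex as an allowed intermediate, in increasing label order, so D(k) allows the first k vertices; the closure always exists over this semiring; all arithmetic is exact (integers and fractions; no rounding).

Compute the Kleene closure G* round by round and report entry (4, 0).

D(0):
  [∞, 66, 84, 46, -∞, 63]
  [51, ∞, 85, -∞, 99, -∞]
  [60, -∞, ∞, 28, 68, 67]
  [76, 15, 13, ∞, 24, 58]
  [39, 14, 41, -∞, ∞, 12]
  [-∞, 97, 25, 66, 8, ∞]
D(1):
  [∞, 66, 84, 46, -∞, 63]
  [51, ∞, 85, 46, 99, 51]
  [60, 60, ∞, 46, 68, 67]
  [76, 66, 76, ∞, 24, 63]
  [39, 39, 41, 39, ∞, 39]
  [-∞, 97, 25, 66, 8, ∞]
D(2):
  [∞, 66, 84, 46, 66, 63]
  [51, ∞, 85, 46, 99, 51]
  [60, 60, ∞, 46, 68, 67]
  [76, 66, 76, ∞, 66, 63]
  [39, 39, 41, 39, ∞, 39]
  [51, 97, 85, 66, 97, ∞]
D(3):
  [∞, 66, 84, 46, 68, 67]
  [60, ∞, 85, 46, 99, 67]
  [60, 60, ∞, 46, 68, 67]
  [76, 66, 76, ∞, 68, 67]
  [41, 41, 41, 41, ∞, 41]
  [60, 97, 85, 66, 97, ∞]
D(4):
  [∞, 66, 84, 46, 68, 67]
  [60, ∞, 85, 46, 99, 67]
  [60, 60, ∞, 46, 68, 67]
  [76, 66, 76, ∞, 68, 67]
  [41, 41, 41, 41, ∞, 41]
  [66, 97, 85, 66, 97, ∞]
D(5):
  [∞, 66, 84, 46, 68, 67]
  [60, ∞, 85, 46, 99, 67]
  [60, 60, ∞, 46, 68, 67]
  [76, 66, 76, ∞, 68, 67]
  [41, 41, 41, 41, ∞, 41]
  [66, 97, 85, 66, 97, ∞]
D(6):
  [∞, 67, 84, 66, 68, 67]
  [66, ∞, 85, 66, 99, 67]
  [66, 67, ∞, 66, 68, 67]
  [76, 67, 76, ∞, 68, 67]
  [41, 41, 41, 41, ∞, 41]
  [66, 97, 85, 66, 97, ∞]
Answer: G*[4][0] = 41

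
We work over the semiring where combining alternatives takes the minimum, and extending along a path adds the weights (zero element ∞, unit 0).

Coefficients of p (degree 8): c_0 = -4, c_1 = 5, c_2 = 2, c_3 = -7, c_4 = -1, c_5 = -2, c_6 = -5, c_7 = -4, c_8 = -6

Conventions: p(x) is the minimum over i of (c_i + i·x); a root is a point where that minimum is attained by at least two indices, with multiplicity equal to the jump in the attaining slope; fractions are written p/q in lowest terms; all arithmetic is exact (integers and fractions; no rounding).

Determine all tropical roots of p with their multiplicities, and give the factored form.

hull edge (i=0, c=-4) to (i=3, c=-7): slope -1, span 3
hull edge (i=3, c=-7) to (i=8, c=-6): slope 1/5, span 5
Factored form: p(x) = -6 ⊗ (x ⊕ (-1/5)) ⊗ (x ⊕ (-1/5)) ⊗ (x ⊕ (-1/5)) ⊗ (x ⊕ (-1/5)) ⊗ (x ⊕ (-1/5)) ⊗ (x ⊕ 1) ⊗ (x ⊕ 1) ⊗ (x ⊕ 1)
Answer: roots = -1/5 (mult 5), 1 (mult 3)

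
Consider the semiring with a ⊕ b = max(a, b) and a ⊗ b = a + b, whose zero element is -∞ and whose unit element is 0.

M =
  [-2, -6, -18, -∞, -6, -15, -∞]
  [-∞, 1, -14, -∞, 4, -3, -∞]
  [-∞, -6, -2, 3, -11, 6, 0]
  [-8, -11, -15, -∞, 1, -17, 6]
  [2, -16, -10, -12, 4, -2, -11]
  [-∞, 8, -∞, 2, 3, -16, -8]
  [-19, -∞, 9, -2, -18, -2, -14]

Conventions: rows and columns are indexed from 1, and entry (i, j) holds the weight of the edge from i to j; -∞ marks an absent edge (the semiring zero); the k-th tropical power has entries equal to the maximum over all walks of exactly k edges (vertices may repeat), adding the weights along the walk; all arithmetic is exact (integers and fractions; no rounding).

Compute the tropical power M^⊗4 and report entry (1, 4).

M^⊗2:
  [-4, -5, -16, -13, -2, -8, -17]
  [6, 5, -6, -1, 8, 2, -7]
  [-5, 14, 9, 8, 9, 4, 9]
  [3, -9, 15, 4, 5, 4, -8]
  [6, 6, -2, 0, 8, 2, -6]
  [5, 9, 1, -9, 12, 5, 8]
  [-10, 6, 7, 12, 1, 15, 9]
M^⊗3:
  [0, 0, -8, -6, 2, -4, -7]
  [10, 10, 2, 4, 12, 6, 5]
  [11, 15, 18, 12, 18, 15, 14]
  [7, 12, 13, 18, 9, 21, 15]
  [10, 10, 3, 4, 12, 6, 6]
  [14, 13, 17, 7, 16, 10, 1]
  [4, 23, 18, 17, 18, 13, 18]
M^⊗4:
  [4, 4, 2, -2, 6, 0, 0]
  [14, 14, 14, 8, 16, 10, 10]
  [20, 23, 23, 21, 22, 24, 18]
  [11, 29, 24, 23, 24, 19, 24]
  [14, 14, 15, 8, 16, 10, 10]
  [18, 18, 15, 20, 20, 23, 17]
  [20, 24, 27, 21, 27, 24, 23]
Key observation: the optimum is the walk 1->2->5->6->4, with weight (-6) + 4 + (-2) + 2 = -2.
Optimal value attained by: walk 1->2->5->6->4.
Answer: (M^⊗4)[1][4] = -2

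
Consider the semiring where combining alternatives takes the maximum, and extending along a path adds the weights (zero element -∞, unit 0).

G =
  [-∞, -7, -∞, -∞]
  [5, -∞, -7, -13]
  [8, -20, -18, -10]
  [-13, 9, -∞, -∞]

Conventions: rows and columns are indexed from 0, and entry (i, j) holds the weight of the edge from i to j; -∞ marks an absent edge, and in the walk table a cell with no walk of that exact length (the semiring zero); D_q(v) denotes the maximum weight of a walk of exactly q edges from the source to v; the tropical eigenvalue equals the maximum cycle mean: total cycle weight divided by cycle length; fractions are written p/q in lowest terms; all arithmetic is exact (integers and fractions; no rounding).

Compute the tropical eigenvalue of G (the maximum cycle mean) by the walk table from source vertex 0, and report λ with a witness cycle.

q=0: [0, -∞, -∞, -∞]
q=1: [-∞, -7, -∞, -∞]
q=2: [-2, -∞, -14, -20]
q=3: [-6, -9, -32, -24]
q=4: [-4, -13, -16, -22]
Optimal cycle mean attained by: cycle 0->1->0, total (-7) + 5, length 2.
Answer: λ = -1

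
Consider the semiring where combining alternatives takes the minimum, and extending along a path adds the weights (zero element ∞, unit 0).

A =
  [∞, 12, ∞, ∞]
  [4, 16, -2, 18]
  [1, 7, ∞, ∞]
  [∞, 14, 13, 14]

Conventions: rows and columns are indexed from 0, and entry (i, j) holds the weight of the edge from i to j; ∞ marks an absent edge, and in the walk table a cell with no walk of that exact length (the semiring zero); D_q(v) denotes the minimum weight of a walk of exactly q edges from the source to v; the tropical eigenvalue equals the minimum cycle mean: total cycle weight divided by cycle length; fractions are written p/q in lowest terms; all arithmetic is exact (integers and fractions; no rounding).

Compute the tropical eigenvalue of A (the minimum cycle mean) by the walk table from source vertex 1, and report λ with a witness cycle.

q=0: [∞, 0, ∞, ∞]
q=1: [4, 16, -2, 18]
q=2: [-1, 5, 14, 32]
q=3: [9, 11, 3, 23]
q=4: [4, 10, 9, 29]
Optimal cycle mean attained by: cycle 1->2->1, total (-2) + 7, length 2.
Answer: λ = 5/2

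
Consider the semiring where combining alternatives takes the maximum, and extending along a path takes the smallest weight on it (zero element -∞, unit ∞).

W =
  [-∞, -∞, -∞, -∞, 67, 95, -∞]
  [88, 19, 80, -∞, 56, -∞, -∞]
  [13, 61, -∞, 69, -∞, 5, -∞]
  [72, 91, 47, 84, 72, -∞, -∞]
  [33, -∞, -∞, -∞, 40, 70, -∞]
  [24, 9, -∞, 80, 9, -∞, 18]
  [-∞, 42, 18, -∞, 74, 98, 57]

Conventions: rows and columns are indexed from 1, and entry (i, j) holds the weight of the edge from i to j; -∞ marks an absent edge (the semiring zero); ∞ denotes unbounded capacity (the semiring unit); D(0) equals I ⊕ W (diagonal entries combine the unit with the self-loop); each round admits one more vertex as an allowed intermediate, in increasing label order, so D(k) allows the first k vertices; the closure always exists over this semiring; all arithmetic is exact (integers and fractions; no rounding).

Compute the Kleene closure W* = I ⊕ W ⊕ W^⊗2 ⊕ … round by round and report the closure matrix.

D(0):
  [∞, -∞, -∞, -∞, 67, 95, -∞]
  [88, ∞, 80, -∞, 56, -∞, -∞]
  [13, 61, ∞, 69, -∞, 5, -∞]
  [72, 91, 47, ∞, 72, -∞, -∞]
  [33, -∞, -∞, -∞, ∞, 70, -∞]
  [24, 9, -∞, 80, 9, ∞, 18]
  [-∞, 42, 18, -∞, 74, 98, ∞]
D(1):
  [∞, -∞, -∞, -∞, 67, 95, -∞]
  [88, ∞, 80, -∞, 67, 88, -∞]
  [13, 61, ∞, 69, 13, 13, -∞]
  [72, 91, 47, ∞, 72, 72, -∞]
  [33, -∞, -∞, -∞, ∞, 70, -∞]
  [24, 9, -∞, 80, 24, ∞, 18]
  [-∞, 42, 18, -∞, 74, 98, ∞]
D(2):
  [∞, -∞, -∞, -∞, 67, 95, -∞]
  [88, ∞, 80, -∞, 67, 88, -∞]
  [61, 61, ∞, 69, 61, 61, -∞]
  [88, 91, 80, ∞, 72, 88, -∞]
  [33, -∞, -∞, -∞, ∞, 70, -∞]
  [24, 9, 9, 80, 24, ∞, 18]
  [42, 42, 42, -∞, 74, 98, ∞]
D(3):
  [∞, -∞, -∞, -∞, 67, 95, -∞]
  [88, ∞, 80, 69, 67, 88, -∞]
  [61, 61, ∞, 69, 61, 61, -∞]
  [88, 91, 80, ∞, 72, 88, -∞]
  [33, -∞, -∞, -∞, ∞, 70, -∞]
  [24, 9, 9, 80, 24, ∞, 18]
  [42, 42, 42, 42, 74, 98, ∞]
D(4):
  [∞, -∞, -∞, -∞, 67, 95, -∞]
  [88, ∞, 80, 69, 69, 88, -∞]
  [69, 69, ∞, 69, 69, 69, -∞]
  [88, 91, 80, ∞, 72, 88, -∞]
  [33, -∞, -∞, -∞, ∞, 70, -∞]
  [80, 80, 80, 80, 72, ∞, 18]
  [42, 42, 42, 42, 74, 98, ∞]
D(5):
  [∞, -∞, -∞, -∞, 67, 95, -∞]
  [88, ∞, 80, 69, 69, 88, -∞]
  [69, 69, ∞, 69, 69, 69, -∞]
  [88, 91, 80, ∞, 72, 88, -∞]
  [33, -∞, -∞, -∞, ∞, 70, -∞]
  [80, 80, 80, 80, 72, ∞, 18]
  [42, 42, 42, 42, 74, 98, ∞]
D(6):
  [∞, 80, 80, 80, 72, 95, 18]
  [88, ∞, 80, 80, 72, 88, 18]
  [69, 69, ∞, 69, 69, 69, 18]
  [88, 91, 80, ∞, 72, 88, 18]
  [70, 70, 70, 70, ∞, 70, 18]
  [80, 80, 80, 80, 72, ∞, 18]
  [80, 80, 80, 80, 74, 98, ∞]
D(7):
  [∞, 80, 80, 80, 72, 95, 18]
  [88, ∞, 80, 80, 72, 88, 18]
  [69, 69, ∞, 69, 69, 69, 18]
  [88, 91, 80, ∞, 72, 88, 18]
  [70, 70, 70, 70, ∞, 70, 18]
  [80, 80, 80, 80, 72, ∞, 18]
  [80, 80, 80, 80, 74, 98, ∞]
Answer: W* = [[∞, 80, 80, 80, 72, 95, 18], [88, ∞, 80, 80, 72, 88, 18], [69, 69, ∞, 69, 69, 69, 18], [88, 91, 80, ∞, 72, 88, 18], [70, 70, 70, 70, ∞, 70, 18], [80, 80, 80, 80, 72, ∞, 18], [80, 80, 80, 80, 74, 98, ∞]]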